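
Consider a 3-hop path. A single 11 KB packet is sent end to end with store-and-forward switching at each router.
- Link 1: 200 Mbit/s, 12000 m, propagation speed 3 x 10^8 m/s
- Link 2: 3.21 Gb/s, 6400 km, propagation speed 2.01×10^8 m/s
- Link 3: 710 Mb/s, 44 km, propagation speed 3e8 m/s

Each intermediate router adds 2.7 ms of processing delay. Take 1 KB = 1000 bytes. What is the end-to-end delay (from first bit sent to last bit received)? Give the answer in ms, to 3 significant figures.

38.0 ms

L = 88000 bits.
Transmission delays (L/R per hop): 0.44, 0.0274143, 0.123944 ms; sum = 0.591358 ms.
Propagation delays (d/s per hop): 0.04, 31.8408, 0.146667 ms; sum = 32.0275 ms.
Processing at 2 router(s): 2 × 2.7 ms = 5.4 ms.
End-to-end = 38.0 ms.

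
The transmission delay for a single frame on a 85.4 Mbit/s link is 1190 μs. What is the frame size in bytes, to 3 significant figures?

L = R × t_tx = 85400000 b/s × 0.00119 s = 101626 bits.
In bytes: 101626 / 8 = 12700 bytes.

12700 bytes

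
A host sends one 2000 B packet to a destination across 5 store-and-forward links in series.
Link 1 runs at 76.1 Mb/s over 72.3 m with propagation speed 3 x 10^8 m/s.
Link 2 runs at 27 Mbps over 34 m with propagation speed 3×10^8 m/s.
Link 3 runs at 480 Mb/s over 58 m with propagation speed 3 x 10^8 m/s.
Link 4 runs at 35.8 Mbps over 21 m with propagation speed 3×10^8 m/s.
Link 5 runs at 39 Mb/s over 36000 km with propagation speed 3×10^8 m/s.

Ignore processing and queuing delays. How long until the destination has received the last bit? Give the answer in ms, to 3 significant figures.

L = 2000 × 8 = 16000 bits.
Transmission delays (L/R per hop): 0.21025, 0.592593, 0.0333333, 0.446927, 0.410256 ms; sum = 1.69336 ms.
Propagation delays (d/s per hop): 0.000241, 0.000113333, 0.000193333, 7e-05, 120 ms; sum = 120.001 ms.
End-to-end = 122 ms.

122 ms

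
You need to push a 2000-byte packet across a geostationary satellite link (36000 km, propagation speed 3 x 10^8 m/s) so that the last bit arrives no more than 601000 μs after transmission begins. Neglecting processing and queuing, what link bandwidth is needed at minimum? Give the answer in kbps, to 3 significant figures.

L = 16000 bits.
Propagation delay = 36000000 / 300000000 = 120000 μs.
Transmission budget = 601000 − 120000 = 481000 μs.
R ≥ L / t_tx = 16000 bits / 0.481 s = 33.3 kbps.

33.3 kbps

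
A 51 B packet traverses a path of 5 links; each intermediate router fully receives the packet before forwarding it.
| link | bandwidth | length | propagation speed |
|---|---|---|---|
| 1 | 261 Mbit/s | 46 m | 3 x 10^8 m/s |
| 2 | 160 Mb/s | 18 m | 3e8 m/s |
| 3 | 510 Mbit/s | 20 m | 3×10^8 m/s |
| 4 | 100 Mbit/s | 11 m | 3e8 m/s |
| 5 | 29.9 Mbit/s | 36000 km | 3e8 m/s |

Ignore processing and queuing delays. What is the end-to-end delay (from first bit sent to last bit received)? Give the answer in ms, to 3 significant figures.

120 ms

L = 51 × 8 = 408 bits.
Transmission delays (L/R per hop): 0.00156322, 0.00255, 0.0008, 0.00408, 0.0136455 ms; sum = 0.0226387 ms.
Propagation delays (d/s per hop): 0.000153333, 6e-05, 6.66667e-05, 3.66667e-05, 120 ms; sum = 120 ms.
End-to-end = 120 ms.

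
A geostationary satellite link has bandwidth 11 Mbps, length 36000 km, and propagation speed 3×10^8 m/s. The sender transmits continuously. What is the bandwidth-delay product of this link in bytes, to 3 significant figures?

Propagation delay = 36000000 / 300000000 = 0.12 s.
BDP = R × t_prop = 11000000 × 0.12 = 1320000 bits.
In bytes: 1320000/8 = 165000 bytes.

165000 bytes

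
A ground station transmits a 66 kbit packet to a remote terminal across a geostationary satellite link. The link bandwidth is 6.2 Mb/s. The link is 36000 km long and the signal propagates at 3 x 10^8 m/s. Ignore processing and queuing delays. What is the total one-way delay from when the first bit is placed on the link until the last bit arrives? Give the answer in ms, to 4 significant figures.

130.6 ms

L = 66000 bits.
Transmission delay = L/R = 66000 / 6200000 = 10.6452 ms.
Propagation delay = d/s = 36000000 m / 300000000 m/s = 120 ms.
Total = 130.6 ms.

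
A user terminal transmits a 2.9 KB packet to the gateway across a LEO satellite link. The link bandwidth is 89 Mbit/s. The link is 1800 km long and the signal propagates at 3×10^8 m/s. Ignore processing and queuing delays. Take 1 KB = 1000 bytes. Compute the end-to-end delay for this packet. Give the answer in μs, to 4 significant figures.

6261 μs

L = 23200 bits.
Transmission delay = L/R = 23200 / 89000000 = 260.674 μs.
Propagation delay = d/s = 1800000 m / 300000000 m/s = 6000 μs.
Total = 6261 μs.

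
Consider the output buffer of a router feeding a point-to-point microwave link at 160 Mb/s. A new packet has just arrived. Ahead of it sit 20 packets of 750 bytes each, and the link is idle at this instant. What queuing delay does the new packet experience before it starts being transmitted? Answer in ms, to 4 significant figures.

Each queued packet: L/R = 6000/160000000 = 0.0375 ms.
20 queued → 0.75 ms.
Queuing delay = 0.7500 ms.

0.7500 ms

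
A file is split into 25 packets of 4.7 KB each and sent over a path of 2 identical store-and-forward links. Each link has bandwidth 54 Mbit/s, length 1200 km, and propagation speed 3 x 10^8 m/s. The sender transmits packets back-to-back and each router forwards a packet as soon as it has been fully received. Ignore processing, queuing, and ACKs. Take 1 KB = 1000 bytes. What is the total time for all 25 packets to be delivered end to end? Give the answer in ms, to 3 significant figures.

Per-hop transmission t_tx = L/R = 37600/54000000 = 0.696296 ms.
Per-hop propagation t_prop = 1200000/300000000 = 4 ms.
Pipeline fill: first packet needs 2·t_tx to clear all hops; remaining 24 packets each add one t_tx.
Total = (2+25-1)·t_tx + 2·t_prop = 26·0.696296 + 2·4 = 26.1 ms.

26.1 ms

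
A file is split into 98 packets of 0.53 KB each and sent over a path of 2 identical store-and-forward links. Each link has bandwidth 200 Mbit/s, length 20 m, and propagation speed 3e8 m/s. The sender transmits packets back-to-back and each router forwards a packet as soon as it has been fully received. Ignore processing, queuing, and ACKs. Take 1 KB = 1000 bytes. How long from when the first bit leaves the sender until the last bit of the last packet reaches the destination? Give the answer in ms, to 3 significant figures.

2.10 ms

Per-hop transmission t_tx = L/R = 4240/200000000 = 0.0212 ms.
Per-hop propagation t_prop = 20/300000000 = 6.66667e-05 ms.
Pipeline fill: first packet needs 2·t_tx to clear all hops; remaining 97 packets each add one t_tx.
Total = (2+98-1)·t_tx + 2·t_prop = 99·0.0212 + 2·6.66667e-05 = 2.10 ms.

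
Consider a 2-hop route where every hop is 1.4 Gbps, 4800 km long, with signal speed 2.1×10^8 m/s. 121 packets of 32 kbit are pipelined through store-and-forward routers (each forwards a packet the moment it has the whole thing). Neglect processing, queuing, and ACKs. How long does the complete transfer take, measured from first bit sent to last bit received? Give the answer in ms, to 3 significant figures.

48.5 ms

Per-hop transmission t_tx = L/R = 32000/1400000000 = 0.0228571 ms.
Per-hop propagation t_prop = 4800000/210000000 = 22.8571 ms.
Pipeline fill: first packet needs 2·t_tx to clear all hops; remaining 120 packets each add one t_tx.
Total = (2+121-1)·t_tx + 2·t_prop = 122·0.0228571 + 2·22.8571 = 48.5 ms.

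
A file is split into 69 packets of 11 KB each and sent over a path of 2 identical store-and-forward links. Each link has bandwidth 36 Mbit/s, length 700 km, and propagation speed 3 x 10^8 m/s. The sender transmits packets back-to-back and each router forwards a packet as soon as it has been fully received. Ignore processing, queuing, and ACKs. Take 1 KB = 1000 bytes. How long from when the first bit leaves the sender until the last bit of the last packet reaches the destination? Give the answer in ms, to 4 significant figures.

Per-hop transmission t_tx = L/R = 88000/36000000 = 2.44444 ms.
Per-hop propagation t_prop = 700000/300000000 = 2.33333 ms.
Pipeline fill: first packet needs 2·t_tx to clear all hops; remaining 68 packets each add one t_tx.
Total = (2+69-1)·t_tx + 2·t_prop = 70·2.44444 + 2·2.33333 = 175.8 ms.

175.8 ms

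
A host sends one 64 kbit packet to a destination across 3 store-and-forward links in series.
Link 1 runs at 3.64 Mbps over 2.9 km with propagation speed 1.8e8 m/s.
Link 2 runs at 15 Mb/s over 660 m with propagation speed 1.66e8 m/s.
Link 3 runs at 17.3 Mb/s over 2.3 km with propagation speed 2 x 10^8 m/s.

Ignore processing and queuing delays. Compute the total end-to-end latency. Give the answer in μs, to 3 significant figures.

25600 μs

L = 64000 bits.
Transmission delays (L/R per hop): 17582.4, 4266.67, 3699.42 μs; sum = 25548.5 μs.
Propagation delays (d/s per hop): 16.1111, 3.9759, 11.5 μs; sum = 31.587 μs.
End-to-end = 25600 μs.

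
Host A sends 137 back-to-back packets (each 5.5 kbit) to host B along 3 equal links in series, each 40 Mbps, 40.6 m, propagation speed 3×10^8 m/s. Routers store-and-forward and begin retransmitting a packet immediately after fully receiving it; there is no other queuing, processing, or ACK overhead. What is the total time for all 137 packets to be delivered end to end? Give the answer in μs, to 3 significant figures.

Per-hop transmission t_tx = L/R = 5500/40000000 = 137.5 μs.
Per-hop propagation t_prop = 40.6/300000000 = 0.135333 μs.
Pipeline fill: first packet needs 3·t_tx to clear all hops; remaining 136 packets each add one t_tx.
Total = (3+137-1)·t_tx + 3·t_prop = 139·137.5 + 3·0.135333 = 19100 μs.

19100 μs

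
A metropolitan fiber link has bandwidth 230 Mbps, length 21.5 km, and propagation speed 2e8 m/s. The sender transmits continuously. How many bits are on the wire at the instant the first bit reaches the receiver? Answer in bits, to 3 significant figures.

24700 bits

Propagation delay = 21500 / 200000000 = 0.0001075 s.
BDP = R × t_prop = 230000000 × 0.0001075 = 24725 bits.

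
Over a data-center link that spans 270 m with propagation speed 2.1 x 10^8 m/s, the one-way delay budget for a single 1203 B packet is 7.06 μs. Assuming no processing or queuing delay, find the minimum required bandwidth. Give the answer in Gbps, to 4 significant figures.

L = 9624 bits.
Propagation delay = 270 / 210000000 = 1.28571 μs.
Transmission budget = 7.06 − 1.28571 = 5.77429 μs.
R ≥ L / t_tx = 9624 bits / 5.77429e-06 s = 1.667 Gbps.

1.667 Gbps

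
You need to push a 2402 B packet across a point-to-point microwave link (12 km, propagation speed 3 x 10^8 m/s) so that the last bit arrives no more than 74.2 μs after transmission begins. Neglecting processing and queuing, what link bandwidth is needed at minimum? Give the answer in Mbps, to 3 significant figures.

562 Mbps

L = 19216 bits.
Propagation delay = 12000 / 300000000 = 40 μs.
Transmission budget = 74.2 − 40 = 34.2 μs.
R ≥ L / t_tx = 19216 bits / 3.42e-05 s = 562 Mbps.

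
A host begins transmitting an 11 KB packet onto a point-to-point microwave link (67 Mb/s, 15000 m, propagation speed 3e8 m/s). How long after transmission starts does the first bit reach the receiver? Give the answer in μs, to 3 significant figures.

First bit experiences only propagation delay: d/s = 15000/300000000 = 50.0 μs.

50.0 μs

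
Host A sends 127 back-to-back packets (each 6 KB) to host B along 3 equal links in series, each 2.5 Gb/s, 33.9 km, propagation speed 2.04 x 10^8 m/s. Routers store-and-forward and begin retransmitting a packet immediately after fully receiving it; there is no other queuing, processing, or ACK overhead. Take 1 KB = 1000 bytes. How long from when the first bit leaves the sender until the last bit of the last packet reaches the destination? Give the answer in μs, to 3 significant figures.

Per-hop transmission t_tx = L/R = 48000/2500000000 = 19.2 μs.
Per-hop propagation t_prop = 33900/204000000 = 166.176 μs.
Pipeline fill: first packet needs 3·t_tx to clear all hops; remaining 126 packets each add one t_tx.
Total = (3+127-1)·t_tx + 3·t_prop = 129·19.2 + 3·166.176 = 2980 μs.

2980 μs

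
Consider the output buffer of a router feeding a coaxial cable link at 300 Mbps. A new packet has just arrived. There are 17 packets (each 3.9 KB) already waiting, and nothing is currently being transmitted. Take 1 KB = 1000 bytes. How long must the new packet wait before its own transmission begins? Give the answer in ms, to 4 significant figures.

1.768 ms

Each queued packet: L/R = 31200/300000000 = 0.104 ms.
17 queued → 1.768 ms.
Queuing delay = 1.768 ms.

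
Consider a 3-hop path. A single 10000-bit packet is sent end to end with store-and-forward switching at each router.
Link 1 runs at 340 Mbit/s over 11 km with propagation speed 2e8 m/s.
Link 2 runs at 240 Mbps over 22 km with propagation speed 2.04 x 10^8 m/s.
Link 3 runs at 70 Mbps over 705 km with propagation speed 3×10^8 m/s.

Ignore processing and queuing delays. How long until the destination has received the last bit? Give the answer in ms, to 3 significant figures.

Transmission delays (L/R per hop): 0.0294118, 0.0416667, 0.142857 ms; sum = 0.213936 ms.
Propagation delays (d/s per hop): 0.055, 0.107843, 2.35 ms; sum = 2.51284 ms.
End-to-end = 2.73 ms.

2.73 ms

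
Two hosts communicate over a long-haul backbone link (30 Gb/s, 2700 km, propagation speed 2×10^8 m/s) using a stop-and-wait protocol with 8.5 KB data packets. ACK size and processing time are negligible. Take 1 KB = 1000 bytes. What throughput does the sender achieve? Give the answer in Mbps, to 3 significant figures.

2.52 Mbps

t_tx = L/R = 68000/30000000000 = 2.26667e-06 s.
t_prop = 2700000/200000000 = 0.0135 s; RTT = 0.027 s.
Cycle = t_tx + RTT = 0.0270023 s.
Throughput = L / cycle = 68000 / 0.0270023 = 2.52 Mbps.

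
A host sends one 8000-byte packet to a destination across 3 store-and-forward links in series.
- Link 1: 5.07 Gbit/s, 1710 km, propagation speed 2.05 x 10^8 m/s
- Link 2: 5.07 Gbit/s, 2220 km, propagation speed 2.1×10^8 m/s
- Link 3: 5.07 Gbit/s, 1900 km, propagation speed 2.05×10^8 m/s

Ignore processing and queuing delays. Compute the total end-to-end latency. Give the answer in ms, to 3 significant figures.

L = 8000 × 8 = 64000 bits.
Transmission delay per hop = L/R = 64000/5070000000 = 0.0126233 ms; 3 hops → 0.0378698 ms.
Propagation delays (d/s per hop): 8.34146, 10.5714, 9.26829 ms; sum = 28.1812 ms.
End-to-end = 28.2 ms.

28.2 ms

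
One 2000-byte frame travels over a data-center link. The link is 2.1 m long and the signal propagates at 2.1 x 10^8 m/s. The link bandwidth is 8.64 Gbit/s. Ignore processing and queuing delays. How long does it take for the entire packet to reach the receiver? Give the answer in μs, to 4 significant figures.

1.862 μs

L = 2000 × 8 = 16000 bits.
Transmission delay = L/R = 16000 / 8640000000 = 1.85185 μs.
Propagation delay = d/s = 2.1 m / 210000000 m/s = 0.01 μs.
Total = 1.862 μs.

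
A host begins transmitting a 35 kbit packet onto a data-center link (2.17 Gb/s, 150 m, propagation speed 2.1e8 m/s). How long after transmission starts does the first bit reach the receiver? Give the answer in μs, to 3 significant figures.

0.714 μs

First bit experiences only propagation delay: d/s = 150/210000000 = 0.714 μs.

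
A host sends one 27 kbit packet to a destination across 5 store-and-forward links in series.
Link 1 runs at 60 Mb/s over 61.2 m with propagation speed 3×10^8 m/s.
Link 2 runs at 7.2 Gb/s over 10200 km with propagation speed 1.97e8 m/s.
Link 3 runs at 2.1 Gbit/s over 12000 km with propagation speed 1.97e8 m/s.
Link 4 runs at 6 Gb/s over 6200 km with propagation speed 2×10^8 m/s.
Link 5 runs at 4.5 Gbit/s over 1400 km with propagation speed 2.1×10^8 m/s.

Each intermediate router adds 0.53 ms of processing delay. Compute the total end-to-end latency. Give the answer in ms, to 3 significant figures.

153 ms

L = 27000 bits.
Transmission delays (L/R per hop): 0.45, 0.00375, 0.0128571, 0.0045, 0.006 ms; sum = 0.477107 ms.
Propagation delays (d/s per hop): 0.000204, 51.7766, 60.9137, 31, 6.66667 ms; sum = 150.357 ms.
Processing at 4 router(s): 4 × 0.53 ms = 2.12 ms.
End-to-end = 153 ms.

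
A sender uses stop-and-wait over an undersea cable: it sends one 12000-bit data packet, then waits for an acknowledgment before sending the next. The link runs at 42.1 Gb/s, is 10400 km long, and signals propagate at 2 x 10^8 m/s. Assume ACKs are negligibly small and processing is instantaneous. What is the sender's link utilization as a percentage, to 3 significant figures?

0.000274 %

t_tx = L/R = 12000/42100000000 = 2.85036e-07 s.
t_prop = 10400000/200000000 = 0.052 s; RTT = 0.104 s.
Cycle = t_tx + RTT = 0.104 s.
Utilization = t_tx / cycle = 2.85036e-07/0.104 = 0.000274 %.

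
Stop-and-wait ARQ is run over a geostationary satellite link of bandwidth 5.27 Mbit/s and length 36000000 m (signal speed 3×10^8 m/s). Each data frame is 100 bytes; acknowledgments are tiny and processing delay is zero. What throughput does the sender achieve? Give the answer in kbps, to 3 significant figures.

t_tx = L/R = 800/5270000 = 0.000151803 s.
t_prop = 36000000/300000000 = 0.12 s; RTT = 0.24 s.
Cycle = t_tx + RTT = 0.240152 s.
Throughput = L / cycle = 800 / 0.240152 = 3.33 kbps.

3.33 kbps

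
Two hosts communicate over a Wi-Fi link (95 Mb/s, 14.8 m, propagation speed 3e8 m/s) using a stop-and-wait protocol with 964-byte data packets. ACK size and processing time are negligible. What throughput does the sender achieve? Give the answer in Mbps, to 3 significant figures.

t_tx = L/R = 7712/95000000 = 8.11789e-05 s.
t_prop = 14.8/300000000 = 4.93333e-08 s; RTT = 9.86667e-08 s.
Cycle = t_tx + RTT = 8.12776e-05 s.
Throughput = L / cycle = 7712 / 8.12776e-05 = 94.9 Mbps.

94.9 Mbps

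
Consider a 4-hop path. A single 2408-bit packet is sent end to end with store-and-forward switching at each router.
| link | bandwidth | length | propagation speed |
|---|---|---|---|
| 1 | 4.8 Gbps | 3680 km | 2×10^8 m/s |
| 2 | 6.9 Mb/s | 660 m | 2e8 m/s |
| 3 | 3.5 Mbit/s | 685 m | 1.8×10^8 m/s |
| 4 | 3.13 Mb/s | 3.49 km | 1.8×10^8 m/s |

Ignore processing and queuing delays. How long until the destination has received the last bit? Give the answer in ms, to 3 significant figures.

20.2 ms

Transmission delays (L/R per hop): 0.000501667, 0.348986, 0.688, 0.769329 ms; sum = 1.80682 ms.
Propagation delays (d/s per hop): 18.4, 0.0033, 0.00380556, 0.0193889 ms; sum = 18.4265 ms.
End-to-end = 20.2 ms.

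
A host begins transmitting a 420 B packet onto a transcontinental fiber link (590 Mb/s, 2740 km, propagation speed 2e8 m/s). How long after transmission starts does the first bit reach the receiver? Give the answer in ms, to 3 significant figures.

13.7 ms

First bit experiences only propagation delay: d/s = 2740000/200000000 = 13.7 ms.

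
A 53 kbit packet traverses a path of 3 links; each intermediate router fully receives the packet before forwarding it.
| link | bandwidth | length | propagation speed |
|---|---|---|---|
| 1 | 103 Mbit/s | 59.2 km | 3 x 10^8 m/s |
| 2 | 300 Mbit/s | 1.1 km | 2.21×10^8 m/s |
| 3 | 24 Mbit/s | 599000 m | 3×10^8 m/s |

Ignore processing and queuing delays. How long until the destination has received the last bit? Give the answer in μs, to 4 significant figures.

L = 53000 bits.
Transmission delays (L/R per hop): 514.563, 176.667, 2208.33 μs; sum = 2899.56 μs.
Propagation delays (d/s per hop): 197.333, 4.97738, 1996.67 μs; sum = 2198.98 μs.
End-to-end = 5099 μs.

5099 μs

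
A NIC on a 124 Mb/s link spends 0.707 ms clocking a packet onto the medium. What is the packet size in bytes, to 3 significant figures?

11000 bytes

L = R × t_tx = 124000000 b/s × 0.000707 s = 87668 bits.
In bytes: 87668 / 8 = 11000 bytes.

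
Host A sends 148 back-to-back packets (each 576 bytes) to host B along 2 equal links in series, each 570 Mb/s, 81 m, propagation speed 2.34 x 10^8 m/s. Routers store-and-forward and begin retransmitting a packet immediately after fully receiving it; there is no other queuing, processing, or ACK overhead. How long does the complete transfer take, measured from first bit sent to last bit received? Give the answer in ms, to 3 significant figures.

1.21 ms

Per-hop transmission t_tx = L/R = 4608/570000000 = 0.00808421 ms.
Per-hop propagation t_prop = 81/234000000 = 0.000346154 ms.
Pipeline fill: first packet needs 2·t_tx to clear all hops; remaining 147 packets each add one t_tx.
Total = (2+148-1)·t_tx + 2·t_prop = 149·0.00808421 + 2·0.000346154 = 1.21 ms.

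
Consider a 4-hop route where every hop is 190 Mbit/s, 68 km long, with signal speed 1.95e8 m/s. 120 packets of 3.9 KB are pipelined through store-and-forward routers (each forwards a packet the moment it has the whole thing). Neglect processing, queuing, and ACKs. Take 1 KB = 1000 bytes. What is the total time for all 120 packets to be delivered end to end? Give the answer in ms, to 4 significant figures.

Per-hop transmission t_tx = L/R = 31200/190000000 = 0.164211 ms.
Per-hop propagation t_prop = 68000/195000000 = 0.348718 ms.
Pipeline fill: first packet needs 4·t_tx to clear all hops; remaining 119 packets each add one t_tx.
Total = (4+120-1)·t_tx + 4·t_prop = 123·0.164211 + 4·0.348718 = 21.59 ms.

21.59 ms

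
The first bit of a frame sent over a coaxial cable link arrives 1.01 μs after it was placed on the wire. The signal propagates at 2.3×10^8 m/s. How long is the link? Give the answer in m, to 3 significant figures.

232 m

d = s × t_prop = 2.3e+08 × 1.01e-06 = 232 m.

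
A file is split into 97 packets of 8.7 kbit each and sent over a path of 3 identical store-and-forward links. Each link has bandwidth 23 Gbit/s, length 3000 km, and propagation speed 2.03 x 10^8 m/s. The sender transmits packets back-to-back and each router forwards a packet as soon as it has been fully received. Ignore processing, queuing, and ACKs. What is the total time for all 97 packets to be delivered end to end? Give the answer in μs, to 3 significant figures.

Per-hop transmission t_tx = L/R = 8700/23000000000 = 0.378261 μs.
Per-hop propagation t_prop = 3000000/2.03e+08 = 14778.3 μs.
Pipeline fill: first packet needs 3·t_tx to clear all hops; remaining 96 packets each add one t_tx.
Total = (3+97-1)·t_tx + 3·t_prop = 99·0.378261 + 3·14778.3 = 44400 μs.

44400 μs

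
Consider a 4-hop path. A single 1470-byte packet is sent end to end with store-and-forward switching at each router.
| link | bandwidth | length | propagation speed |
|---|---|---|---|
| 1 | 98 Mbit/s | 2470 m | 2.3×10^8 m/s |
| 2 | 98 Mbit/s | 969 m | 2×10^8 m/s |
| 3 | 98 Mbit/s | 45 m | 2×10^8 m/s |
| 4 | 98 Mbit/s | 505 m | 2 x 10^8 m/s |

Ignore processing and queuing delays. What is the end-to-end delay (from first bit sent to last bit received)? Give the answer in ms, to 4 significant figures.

0.4983 ms

L = 1470 × 8 = 11760 bits.
Transmission delay per hop = L/R = 11760/98000000 = 0.12 ms; 4 hops → 0.48 ms.
Propagation delays (d/s per hop): 0.0107391, 0.004845, 0.000225, 0.002525 ms; sum = 0.0183341 ms.
End-to-end = 0.4983 ms.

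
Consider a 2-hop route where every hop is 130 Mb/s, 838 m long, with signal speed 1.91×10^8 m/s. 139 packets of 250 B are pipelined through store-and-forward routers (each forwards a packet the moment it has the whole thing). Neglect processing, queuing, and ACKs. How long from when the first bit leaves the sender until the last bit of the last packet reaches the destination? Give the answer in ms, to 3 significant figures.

Per-hop transmission t_tx = L/R = 2000/130000000 = 0.0153846 ms.
Per-hop propagation t_prop = 838/191000000 = 0.00438743 ms.
Pipeline fill: first packet needs 2·t_tx to clear all hops; remaining 138 packets each add one t_tx.
Total = (2+139-1)·t_tx + 2·t_prop = 140·0.0153846 + 2·0.00438743 = 2.16 ms.

2.16 ms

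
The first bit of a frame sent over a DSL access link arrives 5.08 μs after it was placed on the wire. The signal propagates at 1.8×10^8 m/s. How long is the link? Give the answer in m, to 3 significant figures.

914 m

d = s × t_prop = 180000000 × 5.08e-06 = 914 m.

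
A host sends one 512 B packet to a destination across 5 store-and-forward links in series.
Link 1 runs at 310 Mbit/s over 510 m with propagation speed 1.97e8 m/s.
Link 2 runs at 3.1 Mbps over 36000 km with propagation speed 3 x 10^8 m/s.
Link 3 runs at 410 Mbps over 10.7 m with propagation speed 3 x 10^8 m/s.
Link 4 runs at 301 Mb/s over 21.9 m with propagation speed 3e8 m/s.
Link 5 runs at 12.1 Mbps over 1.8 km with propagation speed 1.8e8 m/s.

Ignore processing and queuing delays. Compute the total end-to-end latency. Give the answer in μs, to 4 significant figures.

121700 μs

L = 512 × 8 = 4096 bits.
Transmission delays (L/R per hop): 13.2129, 1321.29, 9.99024, 13.608, 338.512 μs; sum = 1696.61 μs.
Propagation delays (d/s per hop): 2.58883, 120000, 0.0356667, 0.073, 10 μs; sum = 120013 μs.
End-to-end = 121700 μs.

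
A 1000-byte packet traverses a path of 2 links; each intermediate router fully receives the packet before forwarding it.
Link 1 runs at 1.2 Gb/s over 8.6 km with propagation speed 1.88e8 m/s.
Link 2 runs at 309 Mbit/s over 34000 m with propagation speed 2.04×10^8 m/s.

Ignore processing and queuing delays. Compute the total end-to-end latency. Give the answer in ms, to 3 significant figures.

L = 1000 × 8 = 8000 bits.
Transmission delays (L/R per hop): 0.00666667, 0.02589 ms; sum = 0.0325566 ms.
Propagation delays (d/s per hop): 0.0457447, 0.166667 ms; sum = 0.212411 ms.
End-to-end = 0.245 ms.

0.245 ms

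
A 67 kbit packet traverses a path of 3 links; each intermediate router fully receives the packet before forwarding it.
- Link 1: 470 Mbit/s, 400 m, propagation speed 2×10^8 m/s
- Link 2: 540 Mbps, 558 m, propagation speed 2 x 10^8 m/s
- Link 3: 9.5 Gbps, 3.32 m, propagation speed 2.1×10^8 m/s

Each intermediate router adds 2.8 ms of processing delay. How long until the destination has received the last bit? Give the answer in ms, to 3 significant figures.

L = 67000 bits.
Transmission delays (L/R per hop): 0.142553, 0.124074, 0.00705263 ms; sum = 0.27368 ms.
Propagation delays (d/s per hop): 0.002, 0.00279, 1.58095e-05 ms; sum = 0.00480581 ms.
Processing at 2 router(s): 2 × 2.8 ms = 5.6 ms.
End-to-end = 5.88 ms.

5.88 ms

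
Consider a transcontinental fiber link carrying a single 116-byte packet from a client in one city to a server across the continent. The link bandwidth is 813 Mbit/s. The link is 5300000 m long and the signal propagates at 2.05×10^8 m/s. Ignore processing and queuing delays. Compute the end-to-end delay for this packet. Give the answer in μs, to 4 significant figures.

25850 μs

L = 116 × 8 = 928 bits.
Transmission delay = L/R = 928 / 813000000 = 1.14145 μs.
Propagation delay = d/s = 5300000 m / 2.05e+08 m/s = 25853.7 μs.
Total = 25850 μs.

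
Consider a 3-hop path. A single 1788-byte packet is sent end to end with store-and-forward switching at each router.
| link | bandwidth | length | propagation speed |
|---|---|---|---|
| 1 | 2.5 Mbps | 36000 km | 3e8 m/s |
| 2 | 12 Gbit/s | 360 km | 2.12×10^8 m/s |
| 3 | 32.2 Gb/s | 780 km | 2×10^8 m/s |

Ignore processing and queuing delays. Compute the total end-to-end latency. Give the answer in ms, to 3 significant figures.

L = 1788 × 8 = 14304 bits.
Transmission delays (L/R per hop): 5.7216, 0.001192, 0.000444224 ms; sum = 5.72324 ms.
Propagation delays (d/s per hop): 120, 1.69811, 3.9 ms; sum = 125.598 ms.
End-to-end = 131 ms.

131 ms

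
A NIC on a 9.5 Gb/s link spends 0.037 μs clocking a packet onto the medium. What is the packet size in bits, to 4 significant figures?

351.5 bits

L = R × t_tx = 9500000000 b/s × 3.7e-08 s = 351.5 bits.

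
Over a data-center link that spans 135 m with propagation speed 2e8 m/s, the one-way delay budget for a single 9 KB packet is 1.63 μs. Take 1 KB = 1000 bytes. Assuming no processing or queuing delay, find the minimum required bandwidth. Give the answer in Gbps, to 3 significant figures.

L = 72000 bits.
Propagation delay = 135 / 200000000 = 0.675 μs.
Transmission budget = 1.63 − 0.675 = 0.955 μs.
R ≥ L / t_tx = 72000 bits / 9.55e-07 s = 75.4 Gbps.

75.4 Gbps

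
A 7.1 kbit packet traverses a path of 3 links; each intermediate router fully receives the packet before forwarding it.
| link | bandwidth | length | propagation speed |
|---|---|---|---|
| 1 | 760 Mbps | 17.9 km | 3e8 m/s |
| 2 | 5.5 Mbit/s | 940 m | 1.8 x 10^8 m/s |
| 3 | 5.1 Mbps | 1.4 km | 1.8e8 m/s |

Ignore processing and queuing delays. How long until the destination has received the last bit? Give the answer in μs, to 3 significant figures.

2770 μs

L = 7100 bits.
Transmission delays (L/R per hop): 9.34211, 1290.91, 1392.16 μs; sum = 2692.41 μs.
Propagation delays (d/s per hop): 59.6667, 5.22222, 7.77778 μs; sum = 72.6667 μs.
End-to-end = 2770 μs.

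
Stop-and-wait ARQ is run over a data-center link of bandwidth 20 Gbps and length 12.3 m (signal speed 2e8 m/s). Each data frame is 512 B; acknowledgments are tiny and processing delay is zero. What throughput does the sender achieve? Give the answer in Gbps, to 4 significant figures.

t_tx = L/R = 4096/20000000000 = 2.048e-07 s.
t_prop = 12.3/200000000 = 6.15e-08 s; RTT = 1.23e-07 s.
Cycle = t_tx + RTT = 3.278e-07 s.
Throughput = L / cycle = 4096 / 3.278e-07 = 12.50 Gbps.

12.50 Gbps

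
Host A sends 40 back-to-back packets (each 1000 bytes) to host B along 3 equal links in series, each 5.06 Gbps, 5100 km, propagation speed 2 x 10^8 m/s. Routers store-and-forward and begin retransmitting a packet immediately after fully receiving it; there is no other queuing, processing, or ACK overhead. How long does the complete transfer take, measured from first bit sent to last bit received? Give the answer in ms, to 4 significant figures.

Per-hop transmission t_tx = L/R = 8000/5060000000 = 0.00158103 ms.
Per-hop propagation t_prop = 5100000/200000000 = 25.5 ms.
Pipeline fill: first packet needs 3·t_tx to clear all hops; remaining 39 packets each add one t_tx.
Total = (3+40-1)·t_tx + 3·t_prop = 42·0.00158103 + 3·25.5 = 76.57 ms.

76.57 ms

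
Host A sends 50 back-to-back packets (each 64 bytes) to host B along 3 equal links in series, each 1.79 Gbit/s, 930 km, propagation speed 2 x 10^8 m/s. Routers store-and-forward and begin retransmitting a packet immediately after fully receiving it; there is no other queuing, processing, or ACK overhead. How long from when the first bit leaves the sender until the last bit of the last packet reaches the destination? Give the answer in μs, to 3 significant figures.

Per-hop transmission t_tx = L/R = 512/1790000000 = 0.286034 μs.
Per-hop propagation t_prop = 930000/200000000 = 4650 μs.
Pipeline fill: first packet needs 3·t_tx to clear all hops; remaining 49 packets each add one t_tx.
Total = (3+50-1)·t_tx + 3·t_prop = 52·0.286034 + 3·4650 = 14000 μs.

14000 μs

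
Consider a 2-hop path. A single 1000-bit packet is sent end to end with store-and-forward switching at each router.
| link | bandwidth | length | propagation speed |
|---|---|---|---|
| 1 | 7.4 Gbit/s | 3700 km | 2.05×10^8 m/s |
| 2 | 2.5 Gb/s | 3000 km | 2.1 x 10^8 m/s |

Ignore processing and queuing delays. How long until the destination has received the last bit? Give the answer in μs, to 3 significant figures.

32300 μs

Transmission delays (L/R per hop): 0.135135, 0.4 μs; sum = 0.535135 μs.
Propagation delays (d/s per hop): 18048.8, 14285.7 μs; sum = 32334.5 μs.
End-to-end = 32300 μs.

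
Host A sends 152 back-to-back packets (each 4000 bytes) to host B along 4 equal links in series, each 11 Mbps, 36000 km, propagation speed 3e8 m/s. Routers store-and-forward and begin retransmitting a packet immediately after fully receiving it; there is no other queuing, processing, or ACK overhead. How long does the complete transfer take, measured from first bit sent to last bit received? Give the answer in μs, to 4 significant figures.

Per-hop transmission t_tx = L/R = 32000/11000000 = 2909.09 μs.
Per-hop propagation t_prop = 36000000/300000000 = 120000 μs.
Pipeline fill: first packet needs 4·t_tx to clear all hops; remaining 151 packets each add one t_tx.
Total = (4+152-1)·t_tx + 4·t_prop = 155·2909.09 + 4·120000 = 930900 μs.

930900 μs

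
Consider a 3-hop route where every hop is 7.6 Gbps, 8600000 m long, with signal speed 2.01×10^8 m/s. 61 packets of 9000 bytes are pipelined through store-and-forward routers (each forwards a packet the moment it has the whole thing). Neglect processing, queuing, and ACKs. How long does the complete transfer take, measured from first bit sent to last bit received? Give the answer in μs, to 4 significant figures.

Per-hop transmission t_tx = L/R = 72000/7600000000 = 9.47368 μs.
Per-hop propagation t_prop = 8600000/2.01e+08 = 42786.1 μs.
Pipeline fill: first packet needs 3·t_tx to clear all hops; remaining 60 packets each add one t_tx.
Total = (3+61-1)·t_tx + 3·t_prop = 63·9.47368 + 3·42786.1 = 129000 μs.

129000 μs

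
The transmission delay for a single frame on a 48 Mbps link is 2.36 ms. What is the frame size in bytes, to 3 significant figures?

14200 bytes

L = R × t_tx = 48000000 b/s × 0.00236 s = 113280 bits.
In bytes: 113280 / 8 = 14200 bytes.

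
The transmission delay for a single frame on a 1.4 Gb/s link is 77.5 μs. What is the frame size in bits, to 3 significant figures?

L = R × t_tx = 1400000000 b/s × 7.75e-05 s = 108500 bits.

109000 bits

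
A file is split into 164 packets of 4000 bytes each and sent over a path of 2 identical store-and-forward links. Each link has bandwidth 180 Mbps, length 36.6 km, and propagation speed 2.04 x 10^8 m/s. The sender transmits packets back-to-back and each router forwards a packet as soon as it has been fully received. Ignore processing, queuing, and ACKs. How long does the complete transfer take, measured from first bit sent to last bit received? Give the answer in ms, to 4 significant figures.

Per-hop transmission t_tx = L/R = 32000/180000000 = 0.177778 ms.
Per-hop propagation t_prop = 36600/204000000 = 0.179412 ms.
Pipeline fill: first packet needs 2·t_tx to clear all hops; remaining 163 packets each add one t_tx.
Total = (2+164-1)·t_tx + 2·t_prop = 165·0.177778 + 2·0.179412 = 29.69 ms.

29.69 ms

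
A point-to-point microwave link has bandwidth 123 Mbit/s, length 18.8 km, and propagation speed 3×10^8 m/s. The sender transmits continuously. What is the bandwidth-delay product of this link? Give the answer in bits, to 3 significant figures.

Propagation delay = 18800 / 300000000 = 6.26667e-05 s.
BDP = R × t_prop = 123000000 × 6.26667e-05 = 7708 bits.

7710 bits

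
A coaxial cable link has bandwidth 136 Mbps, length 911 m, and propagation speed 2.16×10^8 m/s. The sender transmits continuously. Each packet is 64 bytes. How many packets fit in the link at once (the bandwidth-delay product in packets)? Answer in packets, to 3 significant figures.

1.12 packets

Propagation delay = 911 / 216000000 = 4.21759e-06 s.
BDP = R × t_prop = 136000000 × 4.21759e-06 = 573.593 bits.
In packets of 512 bits: 1.12 packets.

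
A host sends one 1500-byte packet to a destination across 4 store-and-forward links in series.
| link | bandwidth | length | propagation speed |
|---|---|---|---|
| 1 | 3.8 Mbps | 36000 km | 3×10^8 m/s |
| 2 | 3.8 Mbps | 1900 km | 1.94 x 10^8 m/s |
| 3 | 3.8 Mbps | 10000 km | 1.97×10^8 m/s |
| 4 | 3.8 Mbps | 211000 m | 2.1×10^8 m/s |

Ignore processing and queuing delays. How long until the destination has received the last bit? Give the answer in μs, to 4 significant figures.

194200 μs

L = 1500 × 8 = 12000 bits.
Transmission delay per hop = L/R = 12000/3800000 = 3157.89 μs; 4 hops → 12631.6 μs.
Propagation delays (d/s per hop): 120000, 9793.81, 50761.4, 1004.76 μs; sum = 181560 μs.
End-to-end = 194200 μs.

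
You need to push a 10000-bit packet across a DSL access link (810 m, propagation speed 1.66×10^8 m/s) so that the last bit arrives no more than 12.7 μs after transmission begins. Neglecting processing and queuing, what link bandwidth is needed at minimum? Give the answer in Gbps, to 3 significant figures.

1.28 Gbps

Propagation delay = 810 / 166000000 = 4.87952 μs.
Transmission budget = 12.7 − 4.87952 = 7.82048 μs.
R ≥ L / t_tx = 10000 bits / 7.82048e-06 s = 1.28 Gbps.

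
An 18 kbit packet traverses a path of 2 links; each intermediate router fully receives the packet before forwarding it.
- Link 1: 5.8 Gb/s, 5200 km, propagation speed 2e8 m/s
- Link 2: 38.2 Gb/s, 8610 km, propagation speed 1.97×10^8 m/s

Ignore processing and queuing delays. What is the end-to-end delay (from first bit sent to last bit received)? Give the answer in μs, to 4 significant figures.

69710 μs

L = 18000 bits.
Transmission delays (L/R per hop): 3.10345, 0.471204 μs; sum = 3.57465 μs.
Propagation delays (d/s per hop): 26000, 43705.6 μs; sum = 69705.6 μs.
End-to-end = 69710 μs.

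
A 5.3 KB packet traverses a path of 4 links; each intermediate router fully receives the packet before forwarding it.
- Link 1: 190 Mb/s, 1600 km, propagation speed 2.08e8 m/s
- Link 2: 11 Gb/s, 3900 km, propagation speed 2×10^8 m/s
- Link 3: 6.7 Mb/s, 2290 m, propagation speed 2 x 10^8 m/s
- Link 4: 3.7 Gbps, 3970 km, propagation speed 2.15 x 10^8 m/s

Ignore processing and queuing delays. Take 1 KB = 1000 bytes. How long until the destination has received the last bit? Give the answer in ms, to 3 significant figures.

L = 42400 bits.
Transmission delays (L/R per hop): 0.223158, 0.00385455, 6.32836, 0.0114595 ms; sum = 6.56683 ms.
Propagation delays (d/s per hop): 7.69231, 19.5, 0.01145, 18.4651 ms; sum = 45.6689 ms.
End-to-end = 52.2 ms.

52.2 ms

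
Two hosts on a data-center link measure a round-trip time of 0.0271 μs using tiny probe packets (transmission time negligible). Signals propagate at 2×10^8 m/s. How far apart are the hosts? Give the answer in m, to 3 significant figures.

2.71 m

One-way propagation = RTT/2 = 0.01355 μs.
d = s × t = 200000000 × 1.355e-08 = 2.71 m.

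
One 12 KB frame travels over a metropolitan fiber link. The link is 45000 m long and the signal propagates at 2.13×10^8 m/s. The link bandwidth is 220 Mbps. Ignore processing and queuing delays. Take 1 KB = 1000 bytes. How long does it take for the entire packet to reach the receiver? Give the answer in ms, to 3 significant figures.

L = 96000 bits.
Transmission delay = L/R = 96000 / 220000000 = 0.436364 ms.
Propagation delay = d/s = 45000 m / 213000000 m/s = 0.211268 ms.
Total = 0.648 ms.

0.648 ms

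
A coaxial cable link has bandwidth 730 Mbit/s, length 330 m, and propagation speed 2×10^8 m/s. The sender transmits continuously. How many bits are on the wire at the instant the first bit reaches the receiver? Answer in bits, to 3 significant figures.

Propagation delay = 330 / 200000000 = 1.65e-06 s.
BDP = R × t_prop = 730000000 × 1.65e-06 = 1204.5 bits.

1200 bits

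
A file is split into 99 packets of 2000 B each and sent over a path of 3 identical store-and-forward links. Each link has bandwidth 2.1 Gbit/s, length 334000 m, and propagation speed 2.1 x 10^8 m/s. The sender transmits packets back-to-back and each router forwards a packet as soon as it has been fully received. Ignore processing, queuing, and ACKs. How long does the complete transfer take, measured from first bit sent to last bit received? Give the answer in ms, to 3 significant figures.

5.54 ms

Per-hop transmission t_tx = L/R = 16000/2100000000 = 0.00761905 ms.
Per-hop propagation t_prop = 334000/210000000 = 1.59048 ms.
Pipeline fill: first packet needs 3·t_tx to clear all hops; remaining 98 packets each add one t_tx.
Total = (3+99-1)·t_tx + 3·t_prop = 101·0.00761905 + 3·1.59048 = 5.54 ms.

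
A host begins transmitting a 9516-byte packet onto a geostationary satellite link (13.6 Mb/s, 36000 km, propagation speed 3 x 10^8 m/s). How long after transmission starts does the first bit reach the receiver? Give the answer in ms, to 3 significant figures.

120 ms

First bit experiences only propagation delay: d/s = 36000000/300000000 = 120 ms.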